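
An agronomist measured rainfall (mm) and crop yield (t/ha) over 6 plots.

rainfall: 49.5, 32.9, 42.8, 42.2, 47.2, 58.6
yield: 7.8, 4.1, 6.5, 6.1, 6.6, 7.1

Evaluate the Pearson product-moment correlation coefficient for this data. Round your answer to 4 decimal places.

n = 6, Σx = 273.2, Σy = 38.2, Σx² = 12807.14, Σy² = 251.08, Σxy = 1784.19
nΣxy − ΣxΣy = 10705.14 − 10436.24 = 268.9
nΣx² − (Σx)² = 76842.84 − 74638.24 = 2204.6; nΣy² − (Σy)² = 1506.48 − 1459.24 = 47.24
r = 268.9 / √(2204.6 × 47.24) = 268.9 / 322.7155 ≈ 0.8332

0.8332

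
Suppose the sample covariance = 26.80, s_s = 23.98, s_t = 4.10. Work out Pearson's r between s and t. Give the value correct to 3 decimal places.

r = Cov(s,t) / (s_s · s_t) = 26.80 / (23.98 × 4.10)
  = 26.80 / 98.3180 ≈ 0.273

0.273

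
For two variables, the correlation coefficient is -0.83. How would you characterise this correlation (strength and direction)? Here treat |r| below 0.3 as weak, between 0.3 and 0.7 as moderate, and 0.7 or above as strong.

strong negative

r = -0.83 < 0 so the relationship is negative.
|r| = 0.83, which falls in the strong range.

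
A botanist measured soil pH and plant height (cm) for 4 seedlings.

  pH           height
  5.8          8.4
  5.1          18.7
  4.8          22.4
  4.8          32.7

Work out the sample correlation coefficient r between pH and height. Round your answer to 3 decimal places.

n = 4, Σx = 20.5, Σy = 82.2, Σx² = 105.73, Σy² = 1991.3, Σxy = 408.57
nΣxy − ΣxΣy = 1634.28 − 1685.1 = -50.82
nΣx² − (Σx)² = 422.92 − 420.25 = 2.67; nΣy² − (Σy)² = 7965.2 − 6756.84 = 1208.36
r = -50.82 / √(2.67 × 1208.36) = -50.82 / 56.8007 ≈ -0.895

-0.895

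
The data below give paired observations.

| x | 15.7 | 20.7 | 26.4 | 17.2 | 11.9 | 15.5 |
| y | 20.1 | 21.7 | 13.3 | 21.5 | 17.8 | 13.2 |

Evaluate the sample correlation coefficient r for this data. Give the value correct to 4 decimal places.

-0.2443

n = 6, Σx = 107.4, Σy = 107.6, Σx² = 2049.64, Σy² = 2005.12, Σxy = 1902.1
nΣxy − ΣxΣy = 11412.6 − 11556.24 = -143.64
nΣx² − (Σx)² = 12297.84 − 11534.76 = 763.08; nΣy² − (Σy)² = 12030.72 − 11577.76 = 452.96
r = -143.64 / √(763.08 × 452.96) = -143.64 / 587.9156 ≈ -0.2443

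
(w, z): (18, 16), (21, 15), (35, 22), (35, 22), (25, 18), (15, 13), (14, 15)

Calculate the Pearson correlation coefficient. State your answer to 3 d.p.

n = 7, Σw = 163, Σz = 121, Σw² = 4261, Σz² = 2167, Σwz = 2998
nΣwz − ΣwΣz = 20986 − 19723 = 1263
nΣw² − (Σw)² = 29827 − 26569 = 3258; nΣz² − (Σz)² = 15169 − 14641 = 528
r = 1263 / √(3258 × 528) = 1263 / 1311.5731 ≈ 0.963

0.963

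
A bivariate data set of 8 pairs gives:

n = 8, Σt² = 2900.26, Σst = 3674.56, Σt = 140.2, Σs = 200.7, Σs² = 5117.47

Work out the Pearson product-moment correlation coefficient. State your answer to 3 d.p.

r = (nΣst − ΣsΣt) / √[(nΣs² − (Σs)²)(nΣt² − (Σt)²)]
Numerator: 8×3674.56 − 200.7×140.2 = 1258.34
Denominator: √[(40939.76 − 40280.49)(23202.08 − 19656.04)] = √[659.27 × 3546.04] = 1528.9859
r = 1258.34 / 1528.9859 ≈ 0.823

0.823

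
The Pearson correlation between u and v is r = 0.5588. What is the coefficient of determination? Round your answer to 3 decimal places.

0.312

r² = (0.5588)² = 0.312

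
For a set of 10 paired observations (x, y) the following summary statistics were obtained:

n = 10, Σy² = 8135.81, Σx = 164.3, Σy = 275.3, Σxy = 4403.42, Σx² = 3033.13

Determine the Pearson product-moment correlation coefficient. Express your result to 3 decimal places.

r = (nΣxy − ΣxΣy) / √[(nΣx² − (Σx)²)(nΣy² − (Σy)²)]
Numerator: 10×4403.42 − 164.3×275.3 = -1197.59
Denominator: √[(30331.3 − 26994.49)(81358.1 − 75790.09)] = √[3336.81 × 5568.01] = 4310.3818
r = -1197.59 / 4310.3818 ≈ -0.278

-0.278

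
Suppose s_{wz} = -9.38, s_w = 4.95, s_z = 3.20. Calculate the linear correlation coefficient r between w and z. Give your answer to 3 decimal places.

-0.592

r = Cov(w,z) / (s_w · s_z) = -9.38 / (4.95 × 3.20)
  = -9.38 / 15.8400 ≈ -0.592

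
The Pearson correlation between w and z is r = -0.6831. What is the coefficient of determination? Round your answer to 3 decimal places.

0.467

r² = (-0.6831)² = 0.467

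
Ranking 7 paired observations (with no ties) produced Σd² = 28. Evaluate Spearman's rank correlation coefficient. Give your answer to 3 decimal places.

ρ = 1 − 6Σd² / [n(n²−1)] = 1 − 6×28 / (7×48)
  = 1 − 168/336 = 1 − 0.5000 ≈ 0.500

0.500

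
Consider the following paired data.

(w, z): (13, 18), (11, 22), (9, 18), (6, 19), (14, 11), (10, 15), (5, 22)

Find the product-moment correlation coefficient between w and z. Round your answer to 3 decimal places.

n = 7, Σw = 68, Σz = 125, Σw² = 728, Σz² = 2323, Σwz = 1166
nΣwz − ΣwΣz = 8162 − 8500 = -338
nΣw² − (Σw)² = 5096 − 4624 = 472; nΣz² − (Σz)² = 16261 − 15625 = 636
r = -338 / √(472 × 636) = -338 / 547.8978 ≈ -0.617

-0.617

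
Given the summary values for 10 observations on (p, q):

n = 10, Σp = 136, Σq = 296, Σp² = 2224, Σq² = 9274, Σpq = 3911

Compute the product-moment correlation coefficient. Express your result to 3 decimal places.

r = (nΣpq − ΣpΣq) / √[(nΣp² − (Σp)²)(nΣq² − (Σq)²)]
Numerator: 10×3911 − 136×296 = -1146
Denominator: √[(22240 − 18496)(92740 − 87616)] = √[3744 × 5124] = 4379.9836
r = -1146 / 4379.9836 ≈ -0.262

-0.262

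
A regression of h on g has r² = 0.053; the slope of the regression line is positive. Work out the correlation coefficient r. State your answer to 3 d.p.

|r| = √0.053 = 0.230
The association is positive, so r = 0.230.

0.230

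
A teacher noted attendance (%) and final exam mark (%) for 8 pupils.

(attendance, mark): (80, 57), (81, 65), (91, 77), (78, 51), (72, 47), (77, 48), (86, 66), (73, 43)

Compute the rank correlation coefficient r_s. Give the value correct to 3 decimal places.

0.976

Rank attendance: 5, 6, 8, 4, 1, 3, 7, 2
Rank mark: 5, 6, 8, 4, 2, 3, 7, 1
d = rank(attendance) − rank(mark): 0, 0, 0, 0, -1, 0, 0, 1; Σd² = 2
ρ = 1 − 6Σd² / [n(n²−1)] = 1 − 6×2 / (8×63) = 1 − 12/504 ≈ 0.976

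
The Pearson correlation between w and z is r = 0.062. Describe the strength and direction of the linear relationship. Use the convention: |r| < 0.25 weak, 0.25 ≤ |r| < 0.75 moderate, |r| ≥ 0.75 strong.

r = 0.062 > 0 so the relationship is positive.
|r| = 0.062, which falls in the weak range.

weak positive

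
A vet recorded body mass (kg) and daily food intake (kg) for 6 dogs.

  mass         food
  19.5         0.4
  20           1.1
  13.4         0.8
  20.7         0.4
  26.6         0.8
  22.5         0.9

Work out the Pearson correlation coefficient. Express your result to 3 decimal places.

0.058

n = 6, Σx = 122.7, Σy = 4.4, Σx² = 2602.11, Σy² = 3.62, Σxy = 90.33
nΣxy − ΣxΣy = 541.98 − 539.88 = 2.1
nΣx² − (Σx)² = 15612.66 − 15055.29 = 557.37; nΣy² − (Σy)² = 21.72 − 19.36 = 2.36
r = 2.1 / √(557.37 × 2.36) = 2.1 / 36.2683 ≈ 0.058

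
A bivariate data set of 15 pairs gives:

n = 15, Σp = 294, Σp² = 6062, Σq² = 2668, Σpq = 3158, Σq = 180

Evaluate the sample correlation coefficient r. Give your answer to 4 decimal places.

r = (nΣpq − ΣpΣq) / √[(nΣp² − (Σp)²)(nΣq² − (Σq)²)]
Numerator: 15×3158 − 294×180 = -5550
Denominator: √[(90930 − 86436)(40020 − 32400)] = √[4494 × 7620] = 5851.8612
r = -5550 / 5851.8612 ≈ -0.9484

-0.9484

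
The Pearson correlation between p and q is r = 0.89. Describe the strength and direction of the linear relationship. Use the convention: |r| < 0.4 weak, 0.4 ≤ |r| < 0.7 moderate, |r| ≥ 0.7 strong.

r = 0.89 > 0 so the relationship is positive.
|r| = 0.89, which falls in the strong range.

strong positive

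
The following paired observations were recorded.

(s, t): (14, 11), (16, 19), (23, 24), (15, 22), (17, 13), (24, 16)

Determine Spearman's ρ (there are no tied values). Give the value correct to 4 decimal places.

Rank s: 1, 3, 5, 2, 4, 6
Rank t: 1, 4, 6, 5, 2, 3
d = rank(s) − rank(t): 0, -1, -1, -3, 2, 3; Σd² = 24
ρ = 1 − 6Σd² / [n(n²−1)] = 1 − 6×24 / (6×35) = 1 − 144/210 ≈ 0.3143

0.3143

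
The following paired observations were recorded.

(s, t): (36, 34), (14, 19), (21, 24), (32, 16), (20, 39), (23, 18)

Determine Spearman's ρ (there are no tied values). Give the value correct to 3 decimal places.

-0.200

Rank s: 6, 1, 3, 5, 2, 4
Rank t: 5, 3, 4, 1, 6, 2
d = rank(s) − rank(t): 1, -2, -1, 4, -4, 2; Σd² = 42
ρ = 1 − 6Σd² / [n(n²−1)] = 1 − 6×42 / (6×35) = 1 − 252/210 ≈ -0.200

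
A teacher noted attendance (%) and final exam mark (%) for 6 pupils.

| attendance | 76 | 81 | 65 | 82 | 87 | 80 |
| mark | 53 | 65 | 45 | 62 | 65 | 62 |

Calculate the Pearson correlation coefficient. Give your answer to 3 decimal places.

n = 6, Σx = 471, Σy = 352, Σx² = 37255, Σy² = 20972, Σxy = 27917
nΣxy − ΣxΣy = 167502 − 165792 = 1710
nΣx² − (Σx)² = 223530 − 221841 = 1689; nΣy² − (Σy)² = 125832 − 123904 = 1928
r = 1710 / √(1689 × 1928) = 1710 / 1804.5476 ≈ 0.948

0.948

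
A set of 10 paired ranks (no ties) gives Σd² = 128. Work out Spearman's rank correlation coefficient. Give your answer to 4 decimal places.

0.2242

ρ = 1 − 6Σd² / [n(n²−1)] = 1 − 6×128 / (10×99)
  = 1 − 768/990 = 1 − 0.77576 ≈ 0.2242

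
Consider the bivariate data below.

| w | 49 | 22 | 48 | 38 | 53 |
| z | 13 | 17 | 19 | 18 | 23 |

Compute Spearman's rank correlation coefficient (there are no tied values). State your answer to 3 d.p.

Rank w: 4, 1, 3, 2, 5
Rank z: 1, 2, 4, 3, 5
d = rank(w) − rank(z): 3, -1, -1, -1, 0; Σd² = 12
ρ = 1 − 6Σd² / [n(n²−1)] = 1 − 6×12 / (5×24) = 1 − 72/120 ≈ 0.400

0.400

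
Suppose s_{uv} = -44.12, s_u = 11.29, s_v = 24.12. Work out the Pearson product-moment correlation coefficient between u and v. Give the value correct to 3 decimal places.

-0.162

r = Cov(u,v) / (s_u · s_v) = -44.12 / (11.29 × 24.12)
  = -44.12 / 272.3148 ≈ -0.162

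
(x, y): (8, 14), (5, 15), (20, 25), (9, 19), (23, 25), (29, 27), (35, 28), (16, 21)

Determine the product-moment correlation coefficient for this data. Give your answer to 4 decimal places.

0.9463

n = 8, Σx = 145, Σy = 174, Σx² = 3421, Σy² = 3986, Σxy = 3532
nΣxy − ΣxΣy = 28256 − 25230 = 3026
nΣx² − (Σx)² = 27368 − 21025 = 6343; nΣy² − (Σy)² = 31888 − 30276 = 1612
r = 3026 / √(6343 × 1612) = 3026 / 3197.6423 ≈ 0.9463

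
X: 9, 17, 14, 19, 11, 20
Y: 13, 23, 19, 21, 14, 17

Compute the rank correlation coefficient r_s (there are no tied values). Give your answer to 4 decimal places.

Rank X: 1, 4, 3, 5, 2, 6
Rank Y: 1, 6, 4, 5, 2, 3
d = rank(X) − rank(Y): 0, -2, -1, 0, 0, 3; Σd² = 14
ρ = 1 − 6Σd² / [n(n²−1)] = 1 − 6×14 / (6×35) = 1 − 84/210 ≈ 0.6000

0.6000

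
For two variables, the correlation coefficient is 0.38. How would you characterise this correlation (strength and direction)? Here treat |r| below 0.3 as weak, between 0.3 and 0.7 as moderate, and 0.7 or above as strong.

r = 0.38 > 0 so the relationship is positive.
|r| = 0.38, which falls in the moderate range.

moderate positive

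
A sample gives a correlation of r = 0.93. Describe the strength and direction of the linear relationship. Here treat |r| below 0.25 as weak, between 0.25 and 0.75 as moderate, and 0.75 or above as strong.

r = 0.93 > 0 so the relationship is positive.
|r| = 0.93, which falls in the strong range.

strong positive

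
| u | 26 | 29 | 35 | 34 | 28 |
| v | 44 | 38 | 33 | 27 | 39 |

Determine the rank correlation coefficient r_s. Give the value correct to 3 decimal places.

-0.900

Rank u: 1, 3, 5, 4, 2
Rank v: 5, 3, 2, 1, 4
d = rank(u) − rank(v): -4, 0, 3, 3, -2; Σd² = 38
ρ = 1 − 6Σd² / [n(n²−1)] = 1 − 6×38 / (5×24) = 1 − 228/120 ≈ -0.900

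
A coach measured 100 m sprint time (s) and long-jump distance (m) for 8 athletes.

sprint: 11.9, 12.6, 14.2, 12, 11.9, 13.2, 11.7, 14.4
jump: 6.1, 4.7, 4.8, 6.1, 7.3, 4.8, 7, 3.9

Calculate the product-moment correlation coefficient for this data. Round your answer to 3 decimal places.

n = 8, Σx = 101.9, Σy = 44.7, Σx² = 1306.11, Σy² = 260.09, Σxy = 561.46
nΣxy − ΣxΣy = 4491.68 − 4554.93 = -63.25
nΣx² − (Σx)² = 10448.88 − 10383.61 = 65.27; nΣy² − (Σy)² = 2080.72 − 1998.09 = 82.63
r = -63.25 / √(65.27 × 82.63) = -63.25 / 73.4388 ≈ -0.861

-0.861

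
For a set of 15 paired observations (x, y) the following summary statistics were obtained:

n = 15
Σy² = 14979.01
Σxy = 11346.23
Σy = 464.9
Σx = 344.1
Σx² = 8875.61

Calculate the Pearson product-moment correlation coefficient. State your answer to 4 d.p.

0.9107

r = (nΣxy − ΣxΣy) / √[(nΣx² − (Σx)²)(nΣy² − (Σy)²)]
Numerator: 15×11346.23 − 344.1×464.9 = 10221.36
Denominator: √[(133134.15 − 118404.81)(224685.15 − 216132.01)] = √[14729.34 × 8553.14] = 11224.1751
r = 10221.36 / 11224.1751 ≈ 0.9107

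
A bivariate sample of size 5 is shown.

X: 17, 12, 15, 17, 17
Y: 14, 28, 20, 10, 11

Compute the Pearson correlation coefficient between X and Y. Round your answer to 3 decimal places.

-0.975

n = 5, ΣX = 78, ΣY = 83, ΣX² = 1236, ΣY² = 1601, ΣXY = 1231
nΣXY − ΣXΣY = 6155 − 6474 = -319
nΣX² − (ΣX)² = 6180 − 6084 = 96; nΣY² − (ΣY)² = 8005 − 6889 = 1116
r = -319 / √(96 × 1116) = -319 / 327.3164 ≈ -0.975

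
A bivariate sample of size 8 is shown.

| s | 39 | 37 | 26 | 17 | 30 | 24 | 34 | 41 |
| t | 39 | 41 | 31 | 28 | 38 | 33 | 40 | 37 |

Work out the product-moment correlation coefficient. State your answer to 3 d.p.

0.856

n = 8, Σs = 248, Σt = 287, Σs² = 8168, Σt² = 10449, Σst = 9129
nΣst − ΣsΣt = 73032 − 71176 = 1856
nΣs² − (Σs)² = 65344 − 61504 = 3840; nΣt² − (Σt)² = 83592 − 82369 = 1223
r = 1856 / √(3840 × 1223) = 1856 / 2167.0994 ≈ 0.856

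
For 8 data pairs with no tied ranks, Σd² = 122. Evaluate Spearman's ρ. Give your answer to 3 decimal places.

ρ = 1 − 6Σd² / [n(n²−1)] = 1 − 6×122 / (8×63)
  = 1 − 732/504 = 1 − 1.4524 ≈ -0.452

-0.452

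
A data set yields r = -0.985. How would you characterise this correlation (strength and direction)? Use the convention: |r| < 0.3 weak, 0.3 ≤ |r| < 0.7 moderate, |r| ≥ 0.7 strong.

strong negative

r = -0.985 < 0 so the relationship is negative.
|r| = 0.985, which falls in the strong range.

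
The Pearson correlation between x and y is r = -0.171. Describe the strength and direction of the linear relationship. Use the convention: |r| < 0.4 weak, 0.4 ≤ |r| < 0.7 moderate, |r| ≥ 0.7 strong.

weak negative

r = -0.171 < 0 so the relationship is negative.
|r| = 0.171, which falls in the weak range.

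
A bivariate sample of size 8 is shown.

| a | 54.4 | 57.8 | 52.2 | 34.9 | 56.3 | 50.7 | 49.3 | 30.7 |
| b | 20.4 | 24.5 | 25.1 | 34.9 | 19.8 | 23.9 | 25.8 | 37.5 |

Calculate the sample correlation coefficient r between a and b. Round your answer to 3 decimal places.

n = 8, Σa = 386.3, Σb = 211.9, Σa² = 19356.21, Σb² = 5899.57, Σab = 9803.75
nΣab − ΣaΣb = 78430 − 81856.97 = -3426.97
nΣa² − (Σa)² = 154849.68 − 149227.69 = 5621.99; nΣb² − (Σb)² = 47196.56 − 44901.61 = 2294.95
r = -3426.97 / √(5621.99 × 2294.95) = -3426.97 / 3591.9613 ≈ -0.954

-0.954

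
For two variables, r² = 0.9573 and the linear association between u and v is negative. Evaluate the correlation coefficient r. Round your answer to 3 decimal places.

-0.978

|r| = √0.9573 = 0.978
The association is negative, so r = −0.978.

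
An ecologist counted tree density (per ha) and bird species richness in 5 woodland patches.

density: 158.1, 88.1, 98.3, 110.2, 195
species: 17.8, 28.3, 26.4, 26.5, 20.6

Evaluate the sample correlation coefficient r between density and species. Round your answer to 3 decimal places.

-0.865

n = 5, Σx = 649.7, Σy = 119.6, Σx² = 92589.15, Σy² = 2941.3, Σxy = 14839.83
nΣxy − ΣxΣy = 74199.15 − 77704.12 = -3504.97
nΣx² − (Σx)² = 462945.75 − 422110.09 = 40835.66; nΣy² − (Σy)² = 14706.5 − 14304.16 = 402.34
r = -3504.97 / √(40835.66 × 402.34) = -3504.97 / 4053.3714 ≈ -0.865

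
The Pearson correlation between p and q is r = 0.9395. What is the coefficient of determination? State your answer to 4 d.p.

0.8827

r² = (0.9395)² = 0.8827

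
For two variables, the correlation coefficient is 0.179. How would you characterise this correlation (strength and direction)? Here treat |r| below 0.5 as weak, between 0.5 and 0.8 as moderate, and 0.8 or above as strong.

weak positive

r = 0.179 > 0 so the relationship is positive.
|r| = 0.179, which falls in the weak range.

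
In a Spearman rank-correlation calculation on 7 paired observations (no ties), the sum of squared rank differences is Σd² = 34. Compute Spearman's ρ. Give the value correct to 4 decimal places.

0.3929

ρ = 1 − 6Σd² / [n(n²−1)] = 1 − 6×34 / (7×48)
  = 1 − 204/336 = 1 − 0.60714 ≈ 0.3929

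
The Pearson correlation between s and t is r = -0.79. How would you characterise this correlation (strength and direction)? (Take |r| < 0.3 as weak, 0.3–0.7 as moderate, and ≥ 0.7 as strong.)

strong negative

r = -0.79 < 0 so the relationship is negative.
|r| = 0.79, which falls in the strong range.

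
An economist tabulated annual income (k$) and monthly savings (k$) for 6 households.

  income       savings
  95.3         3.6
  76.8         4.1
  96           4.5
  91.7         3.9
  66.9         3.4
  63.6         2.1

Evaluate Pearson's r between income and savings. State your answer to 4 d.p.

0.7208

n = 6, Σx = 490.3, Σy = 21.6, Σx² = 41125.79, Σy² = 81.2, Σxy = 1808.61
nΣxy − ΣxΣy = 10851.66 − 10590.48 = 261.18
nΣx² − (Σx)² = 246754.74 − 240394.09 = 6360.65; nΣy² − (Σy)² = 487.2 − 466.56 = 20.64
r = 261.18 / √(6360.65 × 20.64) = 261.18 / 362.3311 ≈ 0.7208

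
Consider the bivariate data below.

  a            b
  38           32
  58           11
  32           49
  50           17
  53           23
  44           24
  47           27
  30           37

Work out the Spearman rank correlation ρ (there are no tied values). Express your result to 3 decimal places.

Rank a: 3, 8, 2, 6, 7, 4, 5, 1
Rank b: 6, 1, 8, 2, 3, 4, 5, 7
d = rank(a) − rank(b): -3, 7, -6, 4, 4, 0, 0, -6; Σd² = 162
ρ = 1 − 6Σd² / [n(n²−1)] = 1 − 6×162 / (8×63) = 1 − 972/504 ≈ -0.929

-0.929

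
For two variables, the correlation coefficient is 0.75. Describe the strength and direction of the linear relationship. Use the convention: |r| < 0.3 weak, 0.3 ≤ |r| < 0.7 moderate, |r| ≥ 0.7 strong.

r = 0.75 > 0 so the relationship is positive.
|r| = 0.75, which falls in the strong range.

strong positive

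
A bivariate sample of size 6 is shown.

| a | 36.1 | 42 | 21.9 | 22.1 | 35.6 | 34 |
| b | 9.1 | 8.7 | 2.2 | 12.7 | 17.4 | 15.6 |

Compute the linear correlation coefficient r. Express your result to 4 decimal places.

n = 6, Σa = 191.7, Σb = 65.7, Σa² = 6458.59, Σb² = 870.75, Σab = 2172.6
nΣab − ΣaΣb = 13035.6 − 12594.69 = 440.91
nΣa² − (Σa)² = 38751.54 − 36748.89 = 2002.65; nΣb² − (Σb)² = 5224.5 − 4316.49 = 908.01
r = 440.91 / √(2002.65 × 908.01) = 440.91 / 1348.4904 ≈ 0.3270

0.3270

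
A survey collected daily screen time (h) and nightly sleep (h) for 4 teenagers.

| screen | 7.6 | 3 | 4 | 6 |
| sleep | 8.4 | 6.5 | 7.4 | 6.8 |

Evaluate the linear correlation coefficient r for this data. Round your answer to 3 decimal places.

n = 4, Σx = 20.6, Σy = 29.1, Σx² = 118.76, Σy² = 213.81, Σxy = 153.74
nΣxy − ΣxΣy = 614.96 − 599.46 = 15.5
nΣx² − (Σx)² = 475.04 − 424.36 = 50.68; nΣy² − (Σy)² = 855.24 − 846.81 = 8.43
r = 15.5 / √(50.68 × 8.43) = 15.5 / 20.6696 ≈ 0.750

0.750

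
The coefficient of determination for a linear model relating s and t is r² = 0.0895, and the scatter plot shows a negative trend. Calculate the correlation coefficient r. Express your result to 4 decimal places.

|r| = √0.0895 = 0.2992
The association is negative, so r = −0.2992.

-0.2992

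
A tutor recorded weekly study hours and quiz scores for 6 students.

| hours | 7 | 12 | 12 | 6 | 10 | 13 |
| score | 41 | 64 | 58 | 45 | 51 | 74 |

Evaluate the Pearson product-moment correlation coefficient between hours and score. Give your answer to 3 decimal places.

0.911

n = 6, Σx = 60, Σy = 333, Σx² = 642, Σy² = 19243, Σxy = 3493
nΣxy − ΣxΣy = 20958 − 19980 = 978
nΣx² − (Σx)² = 3852 − 3600 = 252; nΣy² − (Σy)² = 115458 − 110889 = 4569
r = 978 / √(252 × 4569) = 978 / 1073.0275 ≈ 0.911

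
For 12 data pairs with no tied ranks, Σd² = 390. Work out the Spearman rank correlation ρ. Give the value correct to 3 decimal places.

ρ = 1 − 6Σd² / [n(n²−1)] = 1 − 6×390 / (12×143)
  = 1 − 2340/1716 = 1 − 1.3636 ≈ -0.364

-0.364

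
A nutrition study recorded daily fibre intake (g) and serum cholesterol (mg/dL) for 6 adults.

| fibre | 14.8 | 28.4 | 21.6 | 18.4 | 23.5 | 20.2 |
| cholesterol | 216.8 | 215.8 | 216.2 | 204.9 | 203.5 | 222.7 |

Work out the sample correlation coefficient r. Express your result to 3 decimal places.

-0.067

n = 6, Σx = 126.9, Σy = 1279.9, Σx² = 2791.01, Σy² = 273305.87, Σxy = 27058.23
nΣxy − ΣxΣy = 162349.38 − 162419.31 = -69.93
nΣx² − (Σx)² = 16746.06 − 16103.61 = 642.45; nΣy² − (Σy)² = 1639835.22 − 1638144.01 = 1691.21
r = -69.93 / √(642.45 × 1691.21) = -69.93 / 1042.3617 ≈ -0.067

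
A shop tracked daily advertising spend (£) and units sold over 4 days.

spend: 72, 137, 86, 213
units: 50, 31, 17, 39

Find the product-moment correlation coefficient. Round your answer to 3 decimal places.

n = 4, Σx = 508, Σy = 137, Σx² = 76718, Σy² = 5271, Σxy = 17616
nΣxy − ΣxΣy = 70464 − 69596 = 868
nΣx² − (Σx)² = 306872 − 258064 = 48808; nΣy² − (Σy)² = 21084 − 18769 = 2315
r = 868 / √(48808 × 2315) = 868 / 10629.6999 ≈ 0.082

0.082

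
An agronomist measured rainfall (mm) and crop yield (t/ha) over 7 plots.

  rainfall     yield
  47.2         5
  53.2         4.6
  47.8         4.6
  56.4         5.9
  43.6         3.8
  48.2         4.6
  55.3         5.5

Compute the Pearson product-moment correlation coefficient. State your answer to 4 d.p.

n = 7, Σx = 351.7, Σy = 34, Σx² = 17806.17, Σy² = 167.98, Σxy = 1724.91
nΣxy − ΣxΣy = 12074.37 − 11957.8 = 116.57
nΣx² − (Σx)² = 124643.19 − 123692.89 = 950.3; nΣy² − (Σy)² = 1175.86 − 1156 = 19.86
r = 116.57 / √(950.3 × 19.86) = 116.57 / 137.3789 ≈ 0.8485

0.8485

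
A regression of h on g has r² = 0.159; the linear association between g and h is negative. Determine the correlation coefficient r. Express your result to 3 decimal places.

-0.399

|r| = √0.159 = 0.399
The association is negative, so r = −0.399.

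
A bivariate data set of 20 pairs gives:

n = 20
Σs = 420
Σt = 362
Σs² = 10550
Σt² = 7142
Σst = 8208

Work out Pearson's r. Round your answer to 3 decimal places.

r = (nΣst − ΣsΣt) / √[(nΣs² − (Σs)²)(nΣt² − (Σt)²)]
Numerator: 20×8208 − 420×362 = 12120
Denominator: √[(211000 − 176400)(142840 − 131044)] = √[34600 × 11796] = 20202.5147
r = 12120 / 20202.5147 ≈ 0.600

0.600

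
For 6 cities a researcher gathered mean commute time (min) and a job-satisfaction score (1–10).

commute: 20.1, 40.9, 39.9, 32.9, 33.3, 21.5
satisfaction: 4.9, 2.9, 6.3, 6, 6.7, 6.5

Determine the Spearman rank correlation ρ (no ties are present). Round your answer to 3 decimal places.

-0.143

Rank commute: 1, 6, 5, 3, 4, 2
Rank satisfaction: 2, 1, 4, 3, 6, 5
d = rank(commute) − rank(satisfaction): -1, 5, 1, 0, -2, -3; Σd² = 40
ρ = 1 − 6Σd² / [n(n²−1)] = 1 − 6×40 / (6×35) = 1 − 240/210 ≈ -0.143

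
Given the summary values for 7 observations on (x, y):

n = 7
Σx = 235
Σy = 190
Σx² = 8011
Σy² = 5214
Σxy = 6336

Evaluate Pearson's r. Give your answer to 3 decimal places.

r = (nΣxy − ΣxΣy) / √[(nΣx² − (Σx)²)(nΣy² − (Σy)²)]
Numerator: 7×6336 − 235×190 = -298
Denominator: √[(56077 − 55225)(36498 − 36100)] = √[852 × 398] = 582.3195
r = -298 / 582.3195 ≈ -0.512

-0.512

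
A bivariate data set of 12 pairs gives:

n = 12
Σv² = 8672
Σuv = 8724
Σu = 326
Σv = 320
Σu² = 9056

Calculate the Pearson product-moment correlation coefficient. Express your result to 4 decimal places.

0.1843

r = (nΣuv − ΣuΣv) / √[(nΣu² − (Σu)²)(nΣv² − (Σv)²)]
Numerator: 12×8724 − 326×320 = 368
Denominator: √[(108672 − 106276)(104064 − 102400)] = √[2396 × 1664] = 1996.7333
r = 368 / 1996.7333 ≈ 0.1843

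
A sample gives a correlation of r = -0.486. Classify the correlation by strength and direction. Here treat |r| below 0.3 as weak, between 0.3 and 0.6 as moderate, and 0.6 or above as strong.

moderate negative

r = -0.486 < 0 so the relationship is negative.
|r| = 0.486, which falls in the moderate range.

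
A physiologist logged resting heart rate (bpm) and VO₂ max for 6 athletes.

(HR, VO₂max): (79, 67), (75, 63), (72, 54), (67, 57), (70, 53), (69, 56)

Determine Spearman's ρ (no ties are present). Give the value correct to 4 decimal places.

0.4857

Rank HR: 6, 5, 4, 1, 3, 2
Rank VO₂max: 6, 5, 2, 4, 1, 3
d = rank(HR) − rank(VO₂max): 0, 0, 2, -3, 2, -1; Σd² = 18
ρ = 1 − 6Σd² / [n(n²−1)] = 1 − 6×18 / (6×35) = 1 − 108/210 ≈ 0.4857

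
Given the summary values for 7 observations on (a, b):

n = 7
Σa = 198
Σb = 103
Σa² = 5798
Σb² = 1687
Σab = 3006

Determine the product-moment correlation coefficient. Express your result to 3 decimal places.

0.503

r = (nΣab − ΣaΣb) / √[(nΣa² − (Σa)²)(nΣb² − (Σb)²)]
Numerator: 7×3006 − 198×103 = 648
Denominator: √[(40586 − 39204)(11809 − 10609)] = √[1382 × 1200] = 1287.7888
r = 648 / 1287.7888 ≈ 0.503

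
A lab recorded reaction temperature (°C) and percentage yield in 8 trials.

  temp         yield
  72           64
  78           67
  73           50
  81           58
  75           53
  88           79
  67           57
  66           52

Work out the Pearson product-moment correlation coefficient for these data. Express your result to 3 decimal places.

n = 8, Σx = 600, Σy = 480, Σx² = 45372, Σy² = 29452, Σxy = 36360
nΣxy − ΣxΣy = 290880 − 288000 = 2880
nΣx² − (Σx)² = 362976 − 360000 = 2976; nΣy² − (Σy)² = 235616 − 230400 = 5216
r = 2880 / √(2976 × 5216) = 2880 / 3939.9005 ≈ 0.731

0.731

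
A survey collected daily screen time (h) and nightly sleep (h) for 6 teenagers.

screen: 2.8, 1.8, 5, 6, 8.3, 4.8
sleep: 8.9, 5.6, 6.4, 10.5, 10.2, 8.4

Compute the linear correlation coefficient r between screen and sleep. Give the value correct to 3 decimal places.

0.689

n = 6, Σx = 28.7, Σy = 50, Σx² = 164.01, Σy² = 436.38, Σxy = 254.98
nΣxy − ΣxΣy = 1529.88 − 1435 = 94.88
nΣx² − (Σx)² = 984.06 − 823.69 = 160.37; nΣy² − (Σy)² = 2618.28 − 2500 = 118.28
r = 94.88 / √(160.37 × 118.28) = 94.88 / 137.7264 ≈ 0.689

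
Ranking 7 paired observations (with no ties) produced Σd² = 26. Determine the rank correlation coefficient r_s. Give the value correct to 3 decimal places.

0.536

ρ = 1 − 6Σd² / [n(n²−1)] = 1 − 6×26 / (7×48)
  = 1 − 156/336 = 1 − 0.4643 ≈ 0.536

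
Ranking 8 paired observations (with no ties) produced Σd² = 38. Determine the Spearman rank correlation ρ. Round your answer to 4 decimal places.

0.5476

ρ = 1 − 6Σd² / [n(n²−1)] = 1 − 6×38 / (8×63)
  = 1 − 228/504 = 1 − 0.45238 ≈ 0.5476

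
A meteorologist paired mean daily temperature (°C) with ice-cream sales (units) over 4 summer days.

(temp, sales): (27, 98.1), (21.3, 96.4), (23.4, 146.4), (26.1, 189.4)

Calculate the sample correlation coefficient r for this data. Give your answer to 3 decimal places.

n = 4, Σx = 97.8, Σy = 530.3, Σx² = 2411.46, Σy² = 76221.89, Σxy = 13071.12
nΣxy − ΣxΣy = 52284.48 − 51863.34 = 421.14
nΣx² − (Σx)² = 9645.84 − 9564.84 = 81; nΣy² − (Σy)² = 304887.56 − 281218.09 = 23669.47
r = 421.14 / √(81 × 23669.47) = 421.14 / 1384.6397 ≈ 0.304

0.304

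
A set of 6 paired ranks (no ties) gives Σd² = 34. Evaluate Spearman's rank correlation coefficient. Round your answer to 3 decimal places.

0.029

ρ = 1 − 6Σd² / [n(n²−1)] = 1 − 6×34 / (6×35)
  = 1 − 204/210 = 1 − 0.9714 ≈ 0.029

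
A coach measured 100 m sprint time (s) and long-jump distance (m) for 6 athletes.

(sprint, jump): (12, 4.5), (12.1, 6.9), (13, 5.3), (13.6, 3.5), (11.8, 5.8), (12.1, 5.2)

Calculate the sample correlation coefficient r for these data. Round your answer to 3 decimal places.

-0.632

n = 6, Σx = 74.6, Σy = 31.2, Σx² = 930.02, Σy² = 168.88, Σxy = 385.35
nΣxy − ΣxΣy = 2312.1 − 2327.52 = -15.42
nΣx² − (Σx)² = 5580.12 − 5565.16 = 14.96; nΣy² − (Σy)² = 1013.28 − 973.44 = 39.84
r = -15.42 / √(14.96 × 39.84) = -15.42 / 24.4132 ≈ -0.632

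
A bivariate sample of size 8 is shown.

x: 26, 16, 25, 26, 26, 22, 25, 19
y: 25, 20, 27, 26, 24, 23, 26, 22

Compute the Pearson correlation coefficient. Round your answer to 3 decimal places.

n = 8, Σx = 185, Σy = 193, Σx² = 4379, Σy² = 4695, Σxy = 4519
nΣxy − ΣxΣy = 36152 − 35705 = 447
nΣx² − (Σx)² = 35032 − 34225 = 807; nΣy² − (Σy)² = 37560 − 37249 = 311
r = 447 / √(807 × 311) = 447 / 500.9760 ≈ 0.892

0.892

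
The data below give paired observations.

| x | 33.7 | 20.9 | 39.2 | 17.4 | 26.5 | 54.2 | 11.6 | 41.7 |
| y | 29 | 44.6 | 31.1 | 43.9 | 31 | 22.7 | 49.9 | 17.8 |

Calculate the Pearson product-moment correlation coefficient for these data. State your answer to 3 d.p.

-0.899

n = 8, Σx = 245.2, Σy = 270, Σx² = 8925.24, Σy² = 10007.72, Σxy = 7265.36
nΣxy − ΣxΣy = 58122.88 − 66204 = -8081.12
nΣx² − (Σx)² = 71401.92 − 60123.04 = 11278.88; nΣy² − (Σy)² = 80061.76 − 72900 = 7161.76
r = -8081.12 / √(11278.88 × 7161.76) = -8081.12 / 8987.5821 ≈ -0.899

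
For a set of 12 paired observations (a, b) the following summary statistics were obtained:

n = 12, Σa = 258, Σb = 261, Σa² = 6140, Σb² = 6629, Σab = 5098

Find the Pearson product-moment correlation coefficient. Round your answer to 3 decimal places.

-0.683

r = (nΣab − ΣaΣb) / √[(nΣa² − (Σa)²)(nΣb² − (Σb)²)]
Numerator: 12×5098 − 258×261 = -6162
Denominator: √[(73680 − 66564)(79548 − 68121)] = √[7116 × 11427] = 9017.4571
r = -6162 / 9017.4571 ≈ -0.683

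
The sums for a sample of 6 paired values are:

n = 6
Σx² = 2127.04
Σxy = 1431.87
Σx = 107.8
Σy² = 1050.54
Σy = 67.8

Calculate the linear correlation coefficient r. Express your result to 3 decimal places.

0.919

r = (nΣxy − ΣxΣy) / √[(nΣx² − (Σx)²)(nΣy² − (Σy)²)]
Numerator: 6×1431.87 − 107.8×67.8 = 1282.38
Denominator: √[(12762.24 − 11620.84)(6303.24 − 4596.84)] = √[1141.4 × 1706.4] = 1395.5948
r = 1282.38 / 1395.5948 ≈ 0.919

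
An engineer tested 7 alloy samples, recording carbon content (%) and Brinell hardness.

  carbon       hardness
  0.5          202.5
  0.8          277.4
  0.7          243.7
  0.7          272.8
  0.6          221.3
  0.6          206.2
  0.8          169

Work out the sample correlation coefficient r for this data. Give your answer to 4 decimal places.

0.2620

n = 7, Σx = 4.7, Σy = 1592.9, Σx² = 3.23, Σy² = 371819.67, Σxy = 1076.42
nΣxy − ΣxΣy = 7534.94 − 7486.63 = 48.31
nΣx² − (Σx)² = 22.61 − 22.09 = 0.52; nΣy² − (Σy)² = 2602737.69 − 2537330.41 = 65407.28
r = 48.31 / √(0.52 × 65407.28) = 48.31 / 184.4228 ≈ 0.2620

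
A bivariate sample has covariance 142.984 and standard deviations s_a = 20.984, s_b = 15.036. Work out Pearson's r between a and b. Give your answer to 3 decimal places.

0.453

r = Cov(a,b) / (s_a · s_b) = 142.984 / (20.984 × 15.036)
  = 142.984 / 315.5154 ≈ 0.453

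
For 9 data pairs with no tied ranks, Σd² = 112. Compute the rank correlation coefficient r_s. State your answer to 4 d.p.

ρ = 1 − 6Σd² / [n(n²−1)] = 1 − 6×112 / (9×80)
  = 1 − 672/720 = 1 − 0.93333 ≈ 0.0667

0.0667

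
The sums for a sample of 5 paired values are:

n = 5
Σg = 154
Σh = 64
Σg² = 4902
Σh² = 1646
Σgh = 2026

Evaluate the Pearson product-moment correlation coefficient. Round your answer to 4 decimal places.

r = (nΣgh − ΣgΣh) / √[(nΣg² − (Σg)²)(nΣh² − (Σh)²)]
Numerator: 5×2026 − 154×64 = 274
Denominator: √[(24510 − 23716)(8230 − 4096)] = √[794 × 4134] = 1811.7384
r = 274 / 1811.7384 ≈ 0.1512

0.1512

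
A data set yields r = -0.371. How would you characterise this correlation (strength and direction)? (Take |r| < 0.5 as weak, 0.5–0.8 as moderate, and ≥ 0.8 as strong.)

weak negative

r = -0.371 < 0 so the relationship is negative.
|r| = 0.371, which falls in the weak range.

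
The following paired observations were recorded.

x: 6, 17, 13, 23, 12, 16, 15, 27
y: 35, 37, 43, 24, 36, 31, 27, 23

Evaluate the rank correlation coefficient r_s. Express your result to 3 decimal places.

Rank x: 1, 6, 3, 7, 2, 5, 4, 8
Rank y: 5, 7, 8, 2, 6, 4, 3, 1
d = rank(x) − rank(y): -4, -1, -5, 5, -4, 1, 1, 7; Σd² = 134
ρ = 1 − 6Σd² / [n(n²−1)] = 1 − 6×134 / (8×63) = 1 − 804/504 ≈ -0.595

-0.595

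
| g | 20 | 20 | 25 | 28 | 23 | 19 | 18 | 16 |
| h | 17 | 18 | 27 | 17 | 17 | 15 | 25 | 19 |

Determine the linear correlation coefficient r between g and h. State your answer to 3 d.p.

0.056

n = 8, Σg = 169, Σh = 155, Σg² = 3679, Σh² = 3131, Σgh = 3281
nΣgh − ΣgΣh = 26248 − 26195 = 53
nΣg² − (Σg)² = 29432 − 28561 = 871; nΣh² − (Σh)² = 25048 − 24025 = 1023
r = 53 / √(871 × 1023) = 53 / 943.9454 ≈ 0.056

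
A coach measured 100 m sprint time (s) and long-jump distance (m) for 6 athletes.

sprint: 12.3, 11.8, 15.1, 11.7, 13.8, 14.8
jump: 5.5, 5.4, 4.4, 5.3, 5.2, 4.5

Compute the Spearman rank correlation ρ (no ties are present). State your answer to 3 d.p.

-0.771

Rank sprint: 3, 2, 6, 1, 4, 5
Rank jump: 6, 5, 1, 4, 3, 2
d = rank(sprint) − rank(jump): -3, -3, 5, -3, 1, 3; Σd² = 62
ρ = 1 − 6Σd² / [n(n²−1)] = 1 − 6×62 / (6×35) = 1 − 372/210 ≈ -0.771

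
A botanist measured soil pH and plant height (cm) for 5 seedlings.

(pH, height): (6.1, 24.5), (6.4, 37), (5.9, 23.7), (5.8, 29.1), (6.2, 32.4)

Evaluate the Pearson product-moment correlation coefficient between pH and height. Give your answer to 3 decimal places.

0.717

n = 5, Σx = 30.4, Σy = 146.7, Σx² = 185.06, Σy² = 4427.51, Σxy = 895.74
nΣxy − ΣxΣy = 4478.7 − 4459.68 = 19.02
nΣx² − (Σx)² = 925.3 − 924.16 = 1.14; nΣy² − (Σy)² = 22137.55 − 21520.89 = 616.66
r = 19.02 / √(1.14 × 616.66) = 19.02 / 26.5140 ≈ 0.717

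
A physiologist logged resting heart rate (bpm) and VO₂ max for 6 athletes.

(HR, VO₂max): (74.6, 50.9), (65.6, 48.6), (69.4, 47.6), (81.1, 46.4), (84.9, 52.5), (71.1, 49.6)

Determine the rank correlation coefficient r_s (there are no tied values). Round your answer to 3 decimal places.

Rank HR: 4, 1, 2, 5, 6, 3
Rank VO₂max: 5, 3, 2, 1, 6, 4
d = rank(HR) − rank(VO₂max): -1, -2, 0, 4, 0, -1; Σd² = 22
ρ = 1 − 6Σd² / [n(n²−1)] = 1 − 6×22 / (6×35) = 1 − 132/210 ≈ 0.371

0.371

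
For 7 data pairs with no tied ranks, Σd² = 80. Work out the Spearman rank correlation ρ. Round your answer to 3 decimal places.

ρ = 1 − 6Σd² / [n(n²−1)] = 1 − 6×80 / (7×48)
  = 1 − 480/336 = 1 − 1.4286 ≈ -0.429

-0.429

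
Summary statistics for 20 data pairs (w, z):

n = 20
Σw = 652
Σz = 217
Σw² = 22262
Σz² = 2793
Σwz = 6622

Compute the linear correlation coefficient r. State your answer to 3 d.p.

-0.681

r = (nΣwz − ΣwΣz) / √[(nΣw² − (Σw)²)(nΣz² − (Σz)²)]
Numerator: 20×6622 − 652×217 = -9044
Denominator: √[(445240 − 425104)(55860 − 47089)] = √[20136 × 8771] = 13289.5770
r = -9044 / 13289.5770 ≈ -0.681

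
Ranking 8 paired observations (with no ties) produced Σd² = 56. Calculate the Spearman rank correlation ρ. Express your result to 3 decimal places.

0.333

ρ = 1 − 6Σd² / [n(n²−1)] = 1 − 6×56 / (8×63)
  = 1 − 336/504 = 1 − 0.6667 ≈ 0.333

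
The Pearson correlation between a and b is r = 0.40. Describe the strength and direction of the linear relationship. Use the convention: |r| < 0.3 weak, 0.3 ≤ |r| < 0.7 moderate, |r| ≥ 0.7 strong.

r = 0.40 > 0 so the relationship is positive.
|r| = 0.40, which falls in the moderate range.

moderate positive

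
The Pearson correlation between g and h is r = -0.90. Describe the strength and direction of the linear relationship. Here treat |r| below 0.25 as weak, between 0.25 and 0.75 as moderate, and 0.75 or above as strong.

strong negative

r = -0.90 < 0 so the relationship is negative.
|r| = 0.90, which falls in the strong range.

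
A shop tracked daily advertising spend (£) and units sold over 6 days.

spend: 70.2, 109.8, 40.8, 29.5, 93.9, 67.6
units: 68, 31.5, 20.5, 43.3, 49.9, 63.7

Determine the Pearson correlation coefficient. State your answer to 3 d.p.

n = 6, Σx = 411.8, Σy = 276.9, Σx² = 32905.94, Σy² = 14459.09, Σxy = 19337.78
nΣxy − ΣxΣy = 116026.68 − 114027.42 = 1999.26
nΣx² − (Σx)² = 197435.64 − 169579.24 = 27856.4; nΣy² − (Σy)² = 86754.54 − 76673.61 = 10080.93
r = 1999.26 / √(27856.4 × 10080.93) = 1999.26 / 16757.6376 ≈ 0.119

0.119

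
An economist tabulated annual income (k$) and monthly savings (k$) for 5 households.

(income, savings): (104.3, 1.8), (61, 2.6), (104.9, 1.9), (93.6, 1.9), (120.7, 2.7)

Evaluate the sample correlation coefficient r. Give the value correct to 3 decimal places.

-0.177

n = 5, Σx = 484.5, Σy = 10.9, Σx² = 48932.95, Σy² = 24.51, Σxy = 1049.38
nΣxy − ΣxΣy = 5246.9 − 5281.05 = -34.15
nΣx² − (Σx)² = 244664.75 − 234740.25 = 9924.5; nΣy² − (Σy)² = 122.55 − 118.81 = 3.74
r = -34.15 / √(9924.5 × 3.74) = -34.15 / 192.6594 ≈ -0.177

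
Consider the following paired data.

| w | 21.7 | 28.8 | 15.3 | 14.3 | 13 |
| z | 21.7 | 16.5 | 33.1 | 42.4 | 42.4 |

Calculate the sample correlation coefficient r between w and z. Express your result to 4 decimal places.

-0.9482

n = 5, Σw = 93.1, Σz = 156.1, Σw² = 1907.91, Σz² = 5434.27, Σwz = 2610.04
nΣwz − ΣwΣz = 13050.2 − 14532.91 = -1482.71
nΣw² − (Σw)² = 9539.55 − 8667.61 = 871.94; nΣz² − (Σz)² = 27171.35 − 24367.21 = 2804.14
r = -1482.71 / √(871.94 × 2804.14) = -1482.71 / 1563.6630 ≈ -0.9482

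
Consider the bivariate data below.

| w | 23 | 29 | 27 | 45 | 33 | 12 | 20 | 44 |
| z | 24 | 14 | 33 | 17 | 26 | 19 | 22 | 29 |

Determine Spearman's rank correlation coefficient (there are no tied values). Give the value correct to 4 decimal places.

0.0476

Rank w: 3, 5, 4, 8, 6, 1, 2, 7
Rank z: 5, 1, 8, 2, 6, 3, 4, 7
d = rank(w) − rank(z): -2, 4, -4, 6, 0, -2, -2, 0; Σd² = 80
ρ = 1 − 6Σd² / [n(n²−1)] = 1 − 6×80 / (8×63) = 1 − 480/504 ≈ 0.0476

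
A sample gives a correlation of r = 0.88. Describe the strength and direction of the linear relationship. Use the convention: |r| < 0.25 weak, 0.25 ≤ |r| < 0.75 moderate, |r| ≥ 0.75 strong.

strong positive

r = 0.88 > 0 so the relationship is positive.
|r| = 0.88, which falls in the strong range.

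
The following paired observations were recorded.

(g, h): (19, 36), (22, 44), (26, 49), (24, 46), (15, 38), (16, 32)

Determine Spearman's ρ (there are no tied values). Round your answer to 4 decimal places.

0.8286

Rank g: 3, 4, 6, 5, 1, 2
Rank h: 2, 4, 6, 5, 3, 1
d = rank(g) − rank(h): 1, 0, 0, 0, -2, 1; Σd² = 6
ρ = 1 − 6Σd² / [n(n²−1)] = 1 − 6×6 / (6×35) = 1 − 36/210 ≈ 0.8286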